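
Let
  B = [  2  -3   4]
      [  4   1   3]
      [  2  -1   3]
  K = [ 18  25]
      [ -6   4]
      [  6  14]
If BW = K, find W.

B is on the left of W, so left-multiply by B⁻¹: W = B⁻¹K.
det B = 6; the adjugate gives B⁻¹ = [[1, 5/6, -13/6], [-1, -1/3, 5/3], [-1, -2/3, 7/3]].
W = B⁻¹K = [[1, 5/6, -13/6], [-1, -1/3, 5/3], [-1, -2/3, 7/3]] · [[18, 25], [-6, 4], [6, 14]] = [[0, -2], [-6, -3], [0, 5]].

W = [[0, -2], [-6, -3], [0, 5]]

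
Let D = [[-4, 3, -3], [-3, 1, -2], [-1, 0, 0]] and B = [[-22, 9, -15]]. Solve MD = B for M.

Since D sits to the right of M, M = BD⁻¹.
det D = 3; the adjugate gives D⁻¹ = [[0, 0, -1], [2/3, -1, 1/3], [1/3, -1, 5/3]].
M = BD⁻¹ = [[-22, 9, -15]] · [[0, 0, -1], [2/3, -1, 1/3], [1/3, -1, 5/3]] = [[1, 6, 0]].

M = [[1, 6, 0]]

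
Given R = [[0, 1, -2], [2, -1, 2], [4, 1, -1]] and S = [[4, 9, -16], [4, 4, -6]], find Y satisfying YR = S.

R is on the right of Y, so right-multiply by R⁻¹: Y = SR⁻¹.
det R = -2; the adjugate gives R⁻¹ = [[1/2, 1/2, 0], [-5, -4, 2], [-3, -2, 1]].
Y = SR⁻¹ = [[4, 9, -16], [4, 4, -6]] · [[1/2, 1/2, 0], [-5, -4, 2], [-3, -2, 1]] = [[5, -2, 2], [0, -2, 2]].

Y = [[5, -2, 2], [0, -2, 2]]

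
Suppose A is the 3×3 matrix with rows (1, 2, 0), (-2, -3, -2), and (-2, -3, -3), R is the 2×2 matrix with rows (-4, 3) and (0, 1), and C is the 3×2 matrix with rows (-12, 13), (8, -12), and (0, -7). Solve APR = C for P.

Left-multiply by A⁻¹ and right-multiply by R⁻¹: P = A⁻¹CR⁻¹.
det A = -1; the adjugate gives A⁻¹ = [[-3, -6, 4], [2, 3, -2], [0, 1, -1]].
det R = -4; the adjugate gives R⁻¹ = [[-1/4, 3/4], [0, 1]].
A⁻¹C = [[-12, 5], [0, 4], [8, -5]].
P = (A⁻¹C)R⁻¹ = [[3, -4], [0, 4], [-2, 1]].

P = [[3, -4], [0, 4], [-2, 1]]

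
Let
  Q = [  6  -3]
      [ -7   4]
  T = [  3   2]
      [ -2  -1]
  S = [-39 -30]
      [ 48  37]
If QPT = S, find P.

P = [[-2, -1], [3, 2]]

Isolating P: multiply by Q⁻¹ from the left and T⁻¹ from the right, so P = Q⁻¹ST⁻¹.
Q has determinant 3; Q⁻¹ = [[4/3, 1], [7/3, 2]].
T has determinant 1; T⁻¹ = [[-1, -2], [2, 3]].
Q⁻¹S = [[-4, -3], [5, 4]].
P = (Q⁻¹S)T⁻¹ = [[-2, -1], [3, 2]].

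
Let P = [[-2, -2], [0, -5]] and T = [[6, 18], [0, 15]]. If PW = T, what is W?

Since P multiplies W on the left, W = P⁻¹T.
det P = 10, so P⁻¹ = [[-1/2, 1/5], [0, -1/5]].
W = P⁻¹T = [[-1/2, 1/5], [0, -1/5]] · [[6, 18], [0, 15]] = [[-3, -6], [0, -3]].

W = [[-3, -6], [0, -3]]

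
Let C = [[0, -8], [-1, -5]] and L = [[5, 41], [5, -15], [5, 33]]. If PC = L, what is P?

P = [[-2, -5], [5, -5], [-1, -5]]

C is on the right of P, so right-multiply by C⁻¹: P = LC⁻¹.
det C = -8, so C⁻¹ = [[5/8, -1], [-1/8, 0]].
P = LC⁻¹ = [[5, 41], [5, -15], [5, 33]] · [[5/8, -1], [-1/8, 0]] = [[-2, -5], [5, -5], [-1, -5]].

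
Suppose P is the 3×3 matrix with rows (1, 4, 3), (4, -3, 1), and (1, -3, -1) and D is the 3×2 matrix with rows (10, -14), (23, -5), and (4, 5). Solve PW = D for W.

W = [[3, -6], [-2, -5], [5, 4]]

Left-multiplying both sides by P⁻¹ gives W = P⁻¹D.
det P = -1, so P⁻¹ = [[-6, 5, -13], [-5, 4, -11], [9, -7, 19]].
W = P⁻¹D = [[-6, 5, -13], [-5, 4, -11], [9, -7, 19]] · [[10, -14], [23, -5], [4, 5]] = [[3, -6], [-2, -5], [5, 4]].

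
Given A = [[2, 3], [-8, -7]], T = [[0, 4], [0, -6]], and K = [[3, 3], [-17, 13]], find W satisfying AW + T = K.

W = [[3, -5], [-1, 3]]

AW = K − T = [[3, -1], [-17, 19]].
Since A multiplies W on the left, W = A⁻¹(K − T).
A has determinant 10; A⁻¹ = [[-7/10, -3/10], [4/5, 1/5]].
W = A⁻¹(K − T) = [[3, -5], [-1, 3]].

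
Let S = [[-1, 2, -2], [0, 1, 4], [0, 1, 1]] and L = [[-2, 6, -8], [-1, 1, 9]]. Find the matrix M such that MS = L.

M = [[2, -2, 4], [1, 4, -5]]

Right-multiplying both sides by S⁻¹ gives M = LS⁻¹.
det S = 3; the adjugate gives S⁻¹ = [[-1, -4/3, 10/3], [0, -1/3, 4/3], [0, 1/3, -1/3]].
M = LS⁻¹ = [[-2, 6, -8], [-1, 1, 9]] · [[-1, -4/3, 10/3], [0, -1/3, 4/3], [0, 1/3, -1/3]] = [[2, -2, 4], [1, 4, -5]].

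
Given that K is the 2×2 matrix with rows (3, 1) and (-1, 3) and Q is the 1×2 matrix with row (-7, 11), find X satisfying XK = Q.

K is on the right of X, so right-multiply by K⁻¹: X = QK⁻¹.
K has determinant 10; K⁻¹ = [[3/10, -1/10], [1/10, 3/10]].
X = QK⁻¹ = [[-7, 11]] · [[3/10, -1/10], [1/10, 3/10]] = [[-1, 4]].

X = [[-1, 4]]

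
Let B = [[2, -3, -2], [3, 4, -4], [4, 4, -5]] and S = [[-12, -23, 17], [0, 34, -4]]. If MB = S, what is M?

M = [[1, -6, 1], [-6, 4, 0]]

Since B sits to the right of M, M = SB⁻¹.
det B = 3; the adjugate gives B⁻¹ = [[-4/3, -23/3, 20/3], [-1/3, -2/3, 2/3], [-4/3, -20/3, 17/3]].
M = SB⁻¹ = [[-12, -23, 17], [0, 34, -4]] · [[-4/3, -23/3, 20/3], [-1/3, -2/3, 2/3], [-4/3, -20/3, 17/3]] = [[1, -6, 1], [-6, 4, 0]].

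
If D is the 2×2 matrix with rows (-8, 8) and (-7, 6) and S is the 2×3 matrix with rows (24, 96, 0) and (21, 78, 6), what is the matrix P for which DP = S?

P = [[-3, -6, -6], [0, 6, -6]]

Left-multiplying both sides by D⁻¹ gives P = D⁻¹S.
det D = 8, so D⁻¹ = [[3/4, -1], [7/8, -1]].
P = D⁻¹S = [[3/4, -1], [7/8, -1]] · [[24, 96, 0], [21, 78, 6]] = [[-3, -6, -6], [0, 6, -6]].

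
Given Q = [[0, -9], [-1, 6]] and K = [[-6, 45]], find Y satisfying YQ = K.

Y = [[-1, 6]]

Right-multiplying both sides by Q⁻¹ gives Y = KQ⁻¹.
det Q = -9; the adjugate gives Q⁻¹ = [[-2/3, -1], [-1/9, 0]].
Y = KQ⁻¹ = [[-6, 45]] · [[-2/3, -1], [-1/9, 0]] = [[-1, 6]].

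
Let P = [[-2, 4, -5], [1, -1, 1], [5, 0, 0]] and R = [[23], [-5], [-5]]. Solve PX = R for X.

P is on the left of X, so left-multiply by P⁻¹: X = P⁻¹R.
det P = -5, so P⁻¹ = [[0, 0, 1/5], [-1, -5, 3/5], [-1, -4, 2/5]].
X = P⁻¹R = [[0, 0, 1/5], [-1, -5, 3/5], [-1, -4, 2/5]] · [[23], [-5], [-5]] = [[-1], [-1], [-5]].

X = [[-1], [-1], [-5]]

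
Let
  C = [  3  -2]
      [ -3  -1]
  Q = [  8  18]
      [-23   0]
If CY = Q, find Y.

Y = [[6, 2], [5, -6]]

C is on the left of Y, so left-multiply by C⁻¹: Y = C⁻¹Q.
det C = -9, so C⁻¹ = [[1/9, -2/9], [-1/3, -1/3]].
Y = C⁻¹Q = [[1/9, -2/9], [-1/3, -1/3]] · [[8, 18], [-23, 0]] = [[6, 2], [5, -6]].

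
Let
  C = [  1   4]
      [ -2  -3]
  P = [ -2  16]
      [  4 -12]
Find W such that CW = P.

Since C multiplies W on the left, W = C⁻¹P.
det C = 5; the adjugate gives C⁻¹ = [[-3/5, -4/5], [2/5, 1/5]].
W = C⁻¹P = [[-3/5, -4/5], [2/5, 1/5]] · [[-2, 16], [4, -12]] = [[-2, 0], [0, 4]].

W = [[-2, 0], [0, 4]]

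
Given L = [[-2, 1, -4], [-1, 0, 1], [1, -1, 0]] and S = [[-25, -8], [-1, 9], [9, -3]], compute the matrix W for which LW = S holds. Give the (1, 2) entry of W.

-5

Since L multiplies W on the left, W = L⁻¹S.
det L = -5; the adjugate gives L⁻¹ = [[-1/5, -4/5, -1/5], [-1/5, -4/5, -6/5], [-1/5, 1/5, -1/5]].
W = L⁻¹S = [[-1/5, -4/5, -1/5], [-1/5, -4/5, -6/5], [-1/5, 1/5, -1/5]] · [[-25, -8], [-1, 9], [9, -3]] = [[4, -5], [-5, -2], [3, 4]].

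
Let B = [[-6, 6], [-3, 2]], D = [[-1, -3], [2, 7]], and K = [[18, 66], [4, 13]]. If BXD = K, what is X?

Left-multiply by B⁻¹ and right-multiply by D⁻¹: X = B⁻¹KD⁻¹.
det B = 6; the adjugate gives B⁻¹ = [[1/3, -1], [1/2, -1]].
det D = -1; the adjugate gives D⁻¹ = [[-7, -3], [2, 1]].
B⁻¹K = [[2, 9], [5, 20]].
X = (B⁻¹K)D⁻¹ = [[4, 3], [5, 5]].

X = [[4, 3], [5, 5]]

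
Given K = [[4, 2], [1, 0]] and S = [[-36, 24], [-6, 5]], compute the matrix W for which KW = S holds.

W = [[-6, 5], [-6, 2]]

K is on the left of W, so left-multiply by K⁻¹: W = K⁻¹S.
K has determinant -2; K⁻¹ = [[0, 1], [1/2, -2]].
W = K⁻¹S = [[0, 1], [1/2, -2]] · [[-36, 24], [-6, 5]] = [[-6, 5], [-6, 2]].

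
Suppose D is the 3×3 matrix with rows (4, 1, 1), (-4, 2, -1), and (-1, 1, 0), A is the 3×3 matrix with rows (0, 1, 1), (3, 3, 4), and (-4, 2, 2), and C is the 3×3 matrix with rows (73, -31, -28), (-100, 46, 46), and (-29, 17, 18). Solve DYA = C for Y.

Y = [[-2, 0, -5], [-4, 1, 3], [4, 2, 1]]

Isolating Y: multiply by D⁻¹ from the left and A⁻¹ from the right, so Y = D⁻¹CA⁻¹.
det D = 3; the adjugate gives D⁻¹ = [[1/3, 1/3, -1], [1/3, 1/3, 0], [-2/3, -5/3, 4]].
A has determinant -4; A⁻¹ = [[1/2, 0, -1/4], [11/2, -1, -3/4], [-9/2, 1, 3/4]].
D⁻¹C = [[20, -12, -12], [-9, 5, 6], [2, 12, 14]].
Y = (D⁻¹C)A⁻¹ = [[-2, 0, -5], [-4, 1, 3], [4, 2, 1]].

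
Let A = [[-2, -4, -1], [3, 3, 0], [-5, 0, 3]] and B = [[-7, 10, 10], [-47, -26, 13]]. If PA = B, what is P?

P = [[-1, 2, 3], [2, -6, 5]]

A is on the right of P, so right-multiply by A⁻¹: P = BA⁻¹.
A has determinant 3; A⁻¹ = [[3, 4, 1], [-3, -11/3, -1], [5, 20/3, 2]].
P = BA⁻¹ = [[-7, 10, 10], [-47, -26, 13]] · [[3, 4, 1], [-3, -11/3, -1], [5, 20/3, 2]] = [[-1, 2, 3], [2, -6, 5]].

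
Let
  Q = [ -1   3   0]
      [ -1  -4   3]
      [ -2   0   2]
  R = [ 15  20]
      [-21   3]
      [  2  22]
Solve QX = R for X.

Q is on the left of X, so left-multiply by Q⁻¹: X = Q⁻¹R.
det Q = -4; the adjugate gives Q⁻¹ = [[2, 3/2, -9/4], [1, 1/2, -3/4], [2, 3/2, -7/4]].
X = Q⁻¹R = [[2, 3/2, -9/4], [1, 1/2, -3/4], [2, 3/2, -7/4]] · [[15, 20], [-21, 3], [2, 22]] = [[-6, -5], [3, 5], [-5, 6]].

X = [[-6, -5], [3, 5], [-5, 6]]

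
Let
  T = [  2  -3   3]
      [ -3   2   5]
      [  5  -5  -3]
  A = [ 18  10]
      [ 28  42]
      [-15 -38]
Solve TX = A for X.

Since T multiplies X on the left, X = T⁻¹A.
det T = 5, so T⁻¹ = [[19/5, -24/5, -21/5], [16/5, -21/5, -19/5], [1, -1, -1]].
X = T⁻¹A = [[19/5, -24/5, -21/5], [16/5, -21/5, -19/5], [1, -1, -1]] · [[18, 10], [28, 42], [-15, -38]] = [[-3, -4], [-3, 0], [5, 6]].

X = [[-3, -4], [-3, 0], [5, 6]]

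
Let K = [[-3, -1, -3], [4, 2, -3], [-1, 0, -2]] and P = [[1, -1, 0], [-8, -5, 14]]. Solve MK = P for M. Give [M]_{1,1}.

K is on the right of M, so right-multiply by K⁻¹: M = PK⁻¹.
det K = -5, so K⁻¹ = [[4/5, 2/5, -9/5], [-11/5, -3/5, 21/5], [-2/5, -1/5, 2/5]].
M = PK⁻¹ = [[1, -1, 0], [-8, -5, 14]] · [[4/5, 2/5, -9/5], [-11/5, -3/5, 21/5], [-2/5, -1/5, 2/5]] = [[3, 1, -6], [-1, -3, -1]].

3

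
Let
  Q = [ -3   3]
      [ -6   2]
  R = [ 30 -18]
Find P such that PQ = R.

Q is on the right of P, so right-multiply by Q⁻¹: P = RQ⁻¹.
Q has determinant 12; Q⁻¹ = [[1/6, -1/4], [1/2, -1/4]].
P = RQ⁻¹ = [[30, -18]] · [[1/6, -1/4], [1/2, -1/4]] = [[-4, -3]].

P = [[-4, -3]]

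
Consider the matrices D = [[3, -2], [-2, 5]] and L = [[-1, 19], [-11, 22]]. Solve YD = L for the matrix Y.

Y = [[3, 5], [-1, 4]]

Right-multiplying both sides by D⁻¹ gives Y = LD⁻¹.
D has determinant 11; D⁻¹ = [[5/11, 2/11], [2/11, 3/11]].
Y = LD⁻¹ = [[-1, 19], [-11, 22]] · [[5/11, 2/11], [2/11, 3/11]] = [[3, 5], [-1, 4]].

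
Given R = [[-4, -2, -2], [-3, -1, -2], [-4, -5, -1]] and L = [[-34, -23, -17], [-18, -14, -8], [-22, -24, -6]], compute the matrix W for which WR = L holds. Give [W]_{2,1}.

Since R sits to the right of W, W = LR⁻¹.
R has determinant 4; R⁻¹ = [[-9/4, 2, 1/2], [5/4, -1, -1/2], [11/4, -3, -1/2]].
W = LR⁻¹ = [[-34, -23, -17], [-18, -14, -8], [-22, -24, -6]] · [[-9/4, 2, 1/2], [5/4, -1, -1/2], [11/4, -3, -1/2]] = [[1, 6, 3], [1, 2, 2], [3, -2, 4]].

1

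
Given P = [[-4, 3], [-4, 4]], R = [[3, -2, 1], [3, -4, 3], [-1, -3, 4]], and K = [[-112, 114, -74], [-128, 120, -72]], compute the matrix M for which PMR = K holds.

M = [[3, 3, 2], [1, -5, 4]]

Left-multiply by P⁻¹ and right-multiply by R⁻¹: M = P⁻¹KR⁻¹.
det P = -4, so P⁻¹ = [[-1, 3/4], [-1, 1]].
R has determinant -4; R⁻¹ = [[7/4, -5/4, 1/2], [15/4, -13/4, 3/2], [13/4, -11/4, 3/2]].
P⁻¹K = [[16, -24, 20], [-16, 6, 2]].
M = (P⁻¹K)R⁻¹ = [[3, 3, 2], [1, -5, 4]].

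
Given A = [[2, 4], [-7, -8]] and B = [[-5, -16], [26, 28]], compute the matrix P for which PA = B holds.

Right-multiplying both sides by A⁻¹ gives P = BA⁻¹.
det A = 12, so A⁻¹ = [[-2/3, -1/3], [7/12, 1/6]].
P = BA⁻¹ = [[-5, -16], [26, 28]] · [[-2/3, -1/3], [7/12, 1/6]] = [[-6, -1], [-1, -4]].

P = [[-6, -1], [-1, -4]]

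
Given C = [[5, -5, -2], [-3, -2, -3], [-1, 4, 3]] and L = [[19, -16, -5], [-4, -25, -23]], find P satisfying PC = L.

Since C sits to the right of P, P = LC⁻¹.
C has determinant -2; C⁻¹ = [[-3, -7/2, -11/2], [-6, -13/2, -21/2], [7, 15/2, 25/2]].
P = LC⁻¹ = [[19, -16, -5], [-4, -25, -23]] · [[-3, -7/2, -11/2], [-6, -13/2, -21/2], [7, 15/2, 25/2]] = [[4, 0, 1], [1, 4, -3]].

P = [[4, 0, 1], [1, 4, -3]]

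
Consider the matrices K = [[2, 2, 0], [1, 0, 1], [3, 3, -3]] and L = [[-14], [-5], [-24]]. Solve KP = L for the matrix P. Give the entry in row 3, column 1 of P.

1

Since K multiplies P on the left, P = K⁻¹L.
det K = 6; the adjugate gives K⁻¹ = [[-1/2, 1, 1/3], [1, -1, -1/3], [1/2, 0, -1/3]].
P = K⁻¹L = [[-1/2, 1, 1/3], [1, -1, -1/3], [1/2, 0, -1/3]] · [[-14], [-5], [-24]] = [[-6], [-1], [1]].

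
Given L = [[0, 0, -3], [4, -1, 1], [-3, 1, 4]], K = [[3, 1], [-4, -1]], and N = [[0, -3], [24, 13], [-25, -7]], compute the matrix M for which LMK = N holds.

M = L⁻¹NK⁻¹ (apply L⁻¹ on the left and K⁻¹ on the right).
det L = -3, so L⁻¹ = [[5/3, 1, 1], [19/3, 3, 4], [-1/3, 0, 0]].
K has determinant 1; K⁻¹ = [[-1, -1], [4, 3]].
L⁻¹N = [[-1, 1], [-28, -8], [0, 1]].
M = (L⁻¹N)K⁻¹ = [[5, 4], [-4, 4], [4, 3]].

M = [[5, 4], [-4, 4], [4, 3]]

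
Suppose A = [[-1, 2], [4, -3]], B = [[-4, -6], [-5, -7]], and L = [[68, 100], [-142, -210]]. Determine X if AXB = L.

X = [[4, 0], [-4, -2]]

Isolating X: multiply by A⁻¹ from the left and B⁻¹ from the right, so X = A⁻¹LB⁻¹.
det A = -5; the adjugate gives A⁻¹ = [[3/5, 2/5], [4/5, 1/5]].
B has determinant -2; B⁻¹ = [[7/2, -3], [-5/2, 2]].
A⁻¹L = [[-16, -24], [26, 38]].
X = (A⁻¹L)B⁻¹ = [[4, 0], [-4, -2]].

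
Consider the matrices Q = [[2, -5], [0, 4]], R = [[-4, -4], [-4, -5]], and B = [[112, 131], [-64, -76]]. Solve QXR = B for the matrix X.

X = [[-2, -2], [1, 3]]

X = Q⁻¹BR⁻¹ (apply Q⁻¹ on the left and R⁻¹ on the right).
det Q = 8, so Q⁻¹ = [[1/2, 5/8], [0, 1/4]].
R has determinant 4; R⁻¹ = [[-5/4, 1], [1, -1]].
Q⁻¹B = [[16, 18], [-16, -19]].
X = (Q⁻¹B)R⁻¹ = [[-2, -2], [1, 3]].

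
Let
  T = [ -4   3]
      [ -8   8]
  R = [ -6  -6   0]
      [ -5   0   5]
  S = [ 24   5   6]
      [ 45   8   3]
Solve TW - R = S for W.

TW = S + R = [[18, -1, 6], [40, 8, 8]].
T is on the left of W, so left-multiply by T⁻¹: W = T⁻¹(S + R).
det T = -8, so T⁻¹ = [[-1, 3/8], [-1, 1/2]].
W = T⁻¹(S + R) = [[-3, 4, -3], [2, 5, -2]].

W = [[-3, 4, -3], [2, 5, -2]]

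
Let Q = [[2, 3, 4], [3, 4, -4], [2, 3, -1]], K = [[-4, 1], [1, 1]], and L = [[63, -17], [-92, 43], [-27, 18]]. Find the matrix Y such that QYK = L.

Left-multiply by Q⁻¹ and right-multiply by K⁻¹: Y = Q⁻¹LK⁻¹.
Q has determinant 5; Q⁻¹ = [[8/5, 3, -28/5], [-1, -2, 4], [1/5, 0, -1/5]].
K has determinant -5; K⁻¹ = [[-1/5, 1/5], [1/5, 4/5]].
Q⁻¹L = [[-24, 1], [13, 3], [18, -7]].
Y = (Q⁻¹L)K⁻¹ = [[5, -4], [-2, 5], [-5, -2]].

Y = [[5, -4], [-2, 5], [-5, -2]]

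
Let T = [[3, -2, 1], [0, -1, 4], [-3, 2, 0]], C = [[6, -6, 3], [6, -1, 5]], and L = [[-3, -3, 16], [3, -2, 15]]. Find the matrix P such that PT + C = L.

PT = L − C = [[-9, 3, 13], [-3, -1, 10]].
Since T sits to the right of P, P = (L − C)T⁻¹.
det T = -3, so T⁻¹ = [[8/3, -2/3, 7/3], [4, -1, 4], [1, 0, 1]].
P = (L − C)T⁻¹ = [[1, 3, 4], [-2, 3, -1]].

P = [[1, 3, 4], [-2, 3, -1]]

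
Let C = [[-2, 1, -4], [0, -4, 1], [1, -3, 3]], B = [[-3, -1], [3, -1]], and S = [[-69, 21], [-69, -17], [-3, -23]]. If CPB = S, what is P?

P = C⁻¹SB⁻¹ (apply C⁻¹ on the left and B⁻¹ on the right).
det C = 3, so C⁻¹ = [[-3, 3, -5], [1/3, -2/3, 2/3], [4/3, -5/3, 8/3]].
B has determinant 6; B⁻¹ = [[-1/6, 1/6], [-1/2, -1/2]].
C⁻¹S = [[15, 1], [21, 3], [15, -5]].
P = (C⁻¹S)B⁻¹ = [[-3, 2], [-5, 2], [0, 5]].

P = [[-3, 2], [-5, 2], [0, 5]]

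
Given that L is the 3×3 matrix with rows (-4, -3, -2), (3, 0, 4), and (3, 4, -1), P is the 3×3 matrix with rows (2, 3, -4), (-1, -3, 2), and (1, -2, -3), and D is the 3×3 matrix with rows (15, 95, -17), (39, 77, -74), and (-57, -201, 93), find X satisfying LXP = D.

X = L⁻¹DP⁻¹ (apply L⁻¹ on the left and P⁻¹ on the right).
L has determinant -5; L⁻¹ = [[16/5, 11/5, 12/5], [-3, -2, -2], [-12/5, -7/5, -9/5]].
det P = 3; the adjugate gives P⁻¹ = [[13/3, 17/3, -2], [-1/3, -2/3, 0], [5/3, 7/3, -1]].
L⁻¹D = [[-3, -9, 6], [-9, -37, 13], [12, 26, -23]].
X = (L⁻¹D)P⁻¹ = [[0, 3, 0], [-5, 4, 5], [5, -3, -1]].

X = [[0, 3, 0], [-5, 4, 5], [5, -3, -1]]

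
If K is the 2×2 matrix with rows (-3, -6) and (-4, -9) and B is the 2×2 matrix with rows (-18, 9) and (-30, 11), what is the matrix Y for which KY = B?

Y = [[-6, -5], [6, 1]]

Left-multiplying both sides by K⁻¹ gives Y = K⁻¹B.
K has determinant 3; K⁻¹ = [[-3, 2], [4/3, -1]].
Y = K⁻¹B = [[-3, 2], [4/3, -1]] · [[-18, 9], [-30, 11]] = [[-6, -5], [6, 1]].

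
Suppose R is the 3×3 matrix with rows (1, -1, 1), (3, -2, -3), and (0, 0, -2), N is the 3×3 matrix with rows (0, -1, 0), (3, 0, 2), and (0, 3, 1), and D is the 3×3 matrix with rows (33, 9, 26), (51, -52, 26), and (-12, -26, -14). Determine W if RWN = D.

Isolating W: multiply by R⁻¹ from the left and N⁻¹ from the right, so W = R⁻¹DN⁻¹.
det R = -2, so R⁻¹ = [[-2, 1, -5/2], [-3, 1, -3], [0, 0, -1/2]].
N has determinant 3; N⁻¹ = [[-2, 1/3, -2/3], [-1, 0, 0], [3, 0, 1]].
R⁻¹D = [[15, -5, 9], [-12, -1, -10], [6, 13, 7]].
W = (R⁻¹D)N⁻¹ = [[2, 5, -1], [-5, -4, -2], [-4, 2, 3]].

W = [[2, 5, -1], [-5, -4, -2], [-4, 2, 3]]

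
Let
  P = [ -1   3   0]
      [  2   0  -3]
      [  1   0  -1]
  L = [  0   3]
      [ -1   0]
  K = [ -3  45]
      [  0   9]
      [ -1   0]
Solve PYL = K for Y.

Isolating Y: multiply by P⁻¹ from the left and L⁻¹ from the right, so Y = P⁻¹KL⁻¹.
P has determinant -3; P⁻¹ = [[0, -1, 3], [1/3, -1/3, 1], [0, -1, 2]].
L has determinant 3; L⁻¹ = [[0, -1], [1/3, 0]].
P⁻¹K = [[-3, -9], [-2, 12], [-2, -9]].
Y = (P⁻¹K)L⁻¹ = [[-3, 3], [4, 2], [-3, 2]].

Y = [[-3, 3], [4, 2], [-3, 2]]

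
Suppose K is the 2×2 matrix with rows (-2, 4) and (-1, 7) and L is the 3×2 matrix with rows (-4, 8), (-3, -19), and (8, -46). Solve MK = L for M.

M = [[2, 0], [4, -5], [-1, -6]]

Since K sits to the right of M, M = LK⁻¹.
det K = -10, so K⁻¹ = [[-7/10, 2/5], [-1/10, 1/5]].
M = LK⁻¹ = [[-4, 8], [-3, -19], [8, -46]] · [[-7/10, 2/5], [-1/10, 1/5]] = [[2, 0], [4, -5], [-1, -6]].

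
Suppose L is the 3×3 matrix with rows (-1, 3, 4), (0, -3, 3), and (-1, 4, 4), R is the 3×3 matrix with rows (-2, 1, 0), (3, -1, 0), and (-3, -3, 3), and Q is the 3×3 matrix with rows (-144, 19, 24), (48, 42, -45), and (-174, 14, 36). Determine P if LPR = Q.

P = L⁻¹QR⁻¹ (apply L⁻¹ on the left and R⁻¹ on the right).
L has determinant 3; L⁻¹ = [[-8, 4/3, 7], [-1, 0, 1], [-1, 1/3, 1]].
R has determinant -3; R⁻¹ = [[1, 1, 0], [3, 2, 0], [4, 3, 1/3]].
L⁻¹Q = [[-2, 2, 0], [-30, -5, 12], [-14, 9, -3]].
P = (L⁻¹Q)R⁻¹ = [[4, 2, 0], [3, -4, 4], [1, -5, -1]].

P = [[4, 2, 0], [3, -4, 4], [1, -5, -1]]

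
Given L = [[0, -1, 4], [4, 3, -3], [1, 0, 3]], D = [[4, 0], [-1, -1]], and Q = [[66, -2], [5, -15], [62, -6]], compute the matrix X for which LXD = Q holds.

Isolating X: multiply by L⁻¹ from the left and D⁻¹ from the right, so X = L⁻¹QD⁻¹.
det L = 3; the adjugate gives L⁻¹ = [[3, 1, -3], [-5, -4/3, 16/3], [-1, -1/3, 4/3]].
det D = -4, so D⁻¹ = [[1/4, 0], [-1/4, -1]].
L⁻¹Q = [[17, -3], [-6, -2], [15, -1]].
X = (L⁻¹Q)D⁻¹ = [[5, 3], [-1, 2], [4, 1]].

X = [[5, 3], [-1, 2], [4, 1]]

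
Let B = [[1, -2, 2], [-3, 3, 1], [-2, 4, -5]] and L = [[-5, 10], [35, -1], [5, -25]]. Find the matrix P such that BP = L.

Left-multiplying both sides by B⁻¹ gives P = B⁻¹L.
det B = 3; the adjugate gives B⁻¹ = [[-19/3, -2/3, -8/3], [-17/3, -1/3, -7/3], [-2, 0, -1]].
P = B⁻¹L = [[-19/3, -2/3, -8/3], [-17/3, -1/3, -7/3], [-2, 0, -1]] · [[-5, 10], [35, -1], [5, -25]] = [[-5, 4], [5, 2], [5, 5]].

P = [[-5, 4], [5, 2], [5, 5]]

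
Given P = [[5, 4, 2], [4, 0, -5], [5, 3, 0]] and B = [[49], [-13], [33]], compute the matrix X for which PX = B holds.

X = [[3], [6], [5]]

Since P multiplies X on the left, X = P⁻¹B.
det P = -1; the adjugate gives P⁻¹ = [[-15, -6, 20], [25, 10, -33], [-12, -5, 16]].
X = P⁻¹B = [[-15, -6, 20], [25, 10, -33], [-12, -5, 16]] · [[49], [-13], [33]] = [[3], [6], [5]].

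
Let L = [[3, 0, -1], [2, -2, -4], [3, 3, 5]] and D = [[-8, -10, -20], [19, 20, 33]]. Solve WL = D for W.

W = [[6, -4, -6], [1, -1, 6]]

L is on the right of W, so right-multiply by L⁻¹: W = DL⁻¹.
L has determinant -6; L⁻¹ = [[-1/3, 1/2, 1/3], [11/3, -3, -5/3], [-2, 3/2, 1]].
W = DL⁻¹ = [[-8, -10, -20], [19, 20, 33]] · [[-1/3, 1/2, 1/3], [11/3, -3, -5/3], [-2, 3/2, 1]] = [[6, -4, -6], [1, -1, 6]].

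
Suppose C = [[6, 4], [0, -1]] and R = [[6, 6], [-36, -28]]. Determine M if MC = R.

M = [[1, -2], [-6, 4]]

Since C sits to the right of M, M = RC⁻¹.
det C = -6; the adjugate gives C⁻¹ = [[1/6, 2/3], [0, -1]].
M = RC⁻¹ = [[6, 6], [-36, -28]] · [[1/6, 2/3], [0, -1]] = [[1, -2], [-6, 4]].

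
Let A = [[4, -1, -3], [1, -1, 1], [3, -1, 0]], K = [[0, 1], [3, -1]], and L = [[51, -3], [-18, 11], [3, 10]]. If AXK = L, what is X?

X = [[3, 1], [-2, 2], [0, -5]]

Isolating X: multiply by A⁻¹ from the left and K⁻¹ from the right, so X = A⁻¹LK⁻¹.
det A = -5; the adjugate gives A⁻¹ = [[-1/5, -3/5, 4/5], [-3/5, -9/5, 7/5], [-2/5, -1/5, 3/5]].
det K = -3, so K⁻¹ = [[1/3, 1/3], [1, 0]].
A⁻¹L = [[3, 2], [6, -4], [-15, 5]].
X = (A⁻¹L)K⁻¹ = [[3, 1], [-2, 2], [0, -5]].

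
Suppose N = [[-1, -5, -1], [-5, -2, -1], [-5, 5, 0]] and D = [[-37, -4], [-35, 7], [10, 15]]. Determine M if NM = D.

Since N multiplies M on the left, M = N⁻¹D.
N has determinant 5; N⁻¹ = [[1, -1, 3/5], [1, -1, 4/5], [-7, 6, -23/5]].
M = N⁻¹D = [[1, -1, 3/5], [1, -1, 4/5], [-7, 6, -23/5]] · [[-37, -4], [-35, 7], [10, 15]] = [[4, -2], [6, 1], [3, 1]].

M = [[4, -2], [6, 1], [3, 1]]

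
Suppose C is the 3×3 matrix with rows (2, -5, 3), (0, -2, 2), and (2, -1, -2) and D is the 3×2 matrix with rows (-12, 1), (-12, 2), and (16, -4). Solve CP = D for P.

P = [[5, -1], [2, 0], [-4, 1]]

Since C multiplies P on the left, P = C⁻¹D.
det C = 4, so C⁻¹ = [[3/2, -13/4, -1], [1, -5/2, -1], [1, -2, -1]].
P = C⁻¹D = [[3/2, -13/4, -1], [1, -5/2, -1], [1, -2, -1]] · [[-12, 1], [-12, 2], [16, -4]] = [[5, -1], [2, 0], [-4, 1]].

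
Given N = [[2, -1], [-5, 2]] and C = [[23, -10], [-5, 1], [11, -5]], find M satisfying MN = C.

Right-multiplying both sides by N⁻¹ gives M = CN⁻¹.
det N = -1, so N⁻¹ = [[-2, -1], [-5, -2]].
M = CN⁻¹ = [[23, -10], [-5, 1], [11, -5]] · [[-2, -1], [-5, -2]] = [[4, -3], [5, 3], [3, -1]].

M = [[4, -3], [5, 3], [3, -1]]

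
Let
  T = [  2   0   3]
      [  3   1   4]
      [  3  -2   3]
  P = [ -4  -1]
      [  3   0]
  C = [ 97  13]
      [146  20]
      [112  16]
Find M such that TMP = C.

M = [[-5, 3], [-1, 1], [-1, 3]]

Isolating M: multiply by T⁻¹ from the left and P⁻¹ from the right, so M = T⁻¹CP⁻¹.
det T = -5, so T⁻¹ = [[-11/5, 6/5, 3/5], [-3/5, 3/5, -1/5], [9/5, -4/5, -2/5]].
det P = 3, so P⁻¹ = [[0, 1/3], [-1, -4/3]].
T⁻¹C = [[29, 5], [7, 1], [13, 1]].
M = (T⁻¹C)P⁻¹ = [[-5, 3], [-1, 1], [-1, 3]].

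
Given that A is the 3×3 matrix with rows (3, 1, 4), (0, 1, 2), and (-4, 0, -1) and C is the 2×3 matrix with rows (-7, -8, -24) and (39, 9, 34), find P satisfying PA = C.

P = [[-5, -3, -2], [5, 4, -6]]

A is on the right of P, so right-multiply by A⁻¹: P = CA⁻¹.
det A = 5; the adjugate gives A⁻¹ = [[-1/5, 1/5, -2/5], [-8/5, 13/5, -6/5], [4/5, -4/5, 3/5]].
P = CA⁻¹ = [[-7, -8, -24], [39, 9, 34]] · [[-1/5, 1/5, -2/5], [-8/5, 13/5, -6/5], [4/5, -4/5, 3/5]] = [[-5, -3, -2], [5, 4, -6]].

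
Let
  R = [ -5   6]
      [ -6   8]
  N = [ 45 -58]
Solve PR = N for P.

Since R sits to the right of P, P = NR⁻¹.
det R = -4; the adjugate gives R⁻¹ = [[-2, 3/2], [-3/2, 5/4]].
P = NR⁻¹ = [[45, -58]] · [[-2, 3/2], [-3/2, 5/4]] = [[-3, -5]].

P = [[-3, -5]]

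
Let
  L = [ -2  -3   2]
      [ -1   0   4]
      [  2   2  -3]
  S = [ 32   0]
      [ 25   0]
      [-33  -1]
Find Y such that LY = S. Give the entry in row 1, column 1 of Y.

-5

Since L multiplies Y on the left, Y = L⁻¹S.
det L = -3, so L⁻¹ = [[8/3, 5/3, 4], [-5/3, -2/3, -2], [2/3, 2/3, 1]].
Y = L⁻¹S = [[8/3, 5/3, 4], [-5/3, -2/3, -2], [2/3, 2/3, 1]] · [[32, 0], [25, 0], [-33, -1]] = [[-5, -4], [-4, 2], [5, -1]].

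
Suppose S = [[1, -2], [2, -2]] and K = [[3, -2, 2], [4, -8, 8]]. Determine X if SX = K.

X = [[1, -6, 6], [-1, -2, 2]]

Left-multiplying both sides by S⁻¹ gives X = S⁻¹K.
det S = 2, so S⁻¹ = [[-1, 1], [-1, 1/2]].
X = S⁻¹K = [[-1, 1], [-1, 1/2]] · [[3, -2, 2], [4, -8, 8]] = [[1, -6, 6], [-1, -2, 2]].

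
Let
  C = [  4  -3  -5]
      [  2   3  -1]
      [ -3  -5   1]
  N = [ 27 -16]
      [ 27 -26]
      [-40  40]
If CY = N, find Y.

Y = [[3, -4], [5, -5], [-6, 3]]

C is on the left of Y, so left-multiply by C⁻¹: Y = C⁻¹N.
det C = -6, so C⁻¹ = [[1/3, -14/3, -3], [-1/6, 11/6, 1], [1/6, -29/6, -3]].
Y = C⁻¹N = [[1/3, -14/3, -3], [-1/6, 11/6, 1], [1/6, -29/6, -3]] · [[27, -16], [27, -26], [-40, 40]] = [[3, -4], [5, -5], [-6, 3]].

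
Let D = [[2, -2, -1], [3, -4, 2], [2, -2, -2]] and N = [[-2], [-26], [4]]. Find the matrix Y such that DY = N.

Y = [[-2], [2], [-6]]

Left-multiplying both sides by D⁻¹ gives Y = D⁻¹N.
det D = 2, so D⁻¹ = [[6, -1, -4], [5, -1, -7/2], [1, 0, -1]].
Y = D⁻¹N = [[6, -1, -4], [5, -1, -7/2], [1, 0, -1]] · [[-2], [-26], [4]] = [[-2], [2], [-6]].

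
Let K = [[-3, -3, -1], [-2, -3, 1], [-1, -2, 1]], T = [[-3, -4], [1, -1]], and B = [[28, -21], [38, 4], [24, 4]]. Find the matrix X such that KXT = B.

Isolating X: multiply by K⁻¹ from the left and T⁻¹ from the right, so X = K⁻¹BT⁻¹.
K has determinant -1; K⁻¹ = [[1, -5, 6], [-1, 4, -5], [-1, 3, -3]].
T has determinant 7; T⁻¹ = [[-1/7, 4/7], [-1/7, -3/7]].
K⁻¹B = [[-18, -17], [4, 17], [14, 21]].
X = (K⁻¹B)T⁻¹ = [[5, -3], [-3, -5], [-5, -1]].

X = [[5, -3], [-3, -5], [-5, -1]]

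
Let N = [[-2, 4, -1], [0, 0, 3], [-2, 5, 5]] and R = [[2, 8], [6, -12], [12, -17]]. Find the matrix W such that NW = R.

W = [[-6, -4], [-2, -1], [2, -4]]

Since N multiplies W on the left, W = N⁻¹R.
N has determinant 6; N⁻¹ = [[-5/2, -25/6, 2], [-1, -2, 1], [0, 1/3, 0]].
W = N⁻¹R = [[-5/2, -25/6, 2], [-1, -2, 1], [0, 1/3, 0]] · [[2, 8], [6, -12], [12, -17]] = [[-6, -4], [-2, -1], [2, -4]].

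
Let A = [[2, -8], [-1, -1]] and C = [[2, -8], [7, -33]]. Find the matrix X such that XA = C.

X = [[1, 0], [4, 1]]

Right-multiplying both sides by A⁻¹ gives X = CA⁻¹.
det A = -10; the adjugate gives A⁻¹ = [[1/10, -4/5], [-1/10, -1/5]].
X = CA⁻¹ = [[2, -8], [7, -33]] · [[1/10, -4/5], [-1/10, -1/5]] = [[1, 0], [4, 1]].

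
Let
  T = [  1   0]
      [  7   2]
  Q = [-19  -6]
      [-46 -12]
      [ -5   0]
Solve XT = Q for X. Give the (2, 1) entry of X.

-4

Right-multiplying both sides by T⁻¹ gives X = QT⁻¹.
T has determinant 2; T⁻¹ = [[1, 0], [-7/2, 1/2]].
X = QT⁻¹ = [[-19, -6], [-46, -12], [-5, 0]] · [[1, 0], [-7/2, 1/2]] = [[2, -3], [-4, -6], [-5, 0]].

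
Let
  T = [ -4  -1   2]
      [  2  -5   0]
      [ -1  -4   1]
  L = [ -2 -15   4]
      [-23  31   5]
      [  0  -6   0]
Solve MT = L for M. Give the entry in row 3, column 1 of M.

Since T sits to the right of M, M = LT⁻¹.
T has determinant -4; T⁻¹ = [[5/4, 7/4, -5/2], [1/2, 1/2, -1], [13/4, 15/4, -11/2]].
M = LT⁻¹ = [[-2, -15, 4], [-23, 31, 5], [0, -6, 0]] · [[5/4, 7/4, -5/2], [1/2, 1/2, -1], [13/4, 15/4, -11/2]] = [[3, 4, -2], [3, -6, -1], [-3, -3, 6]].

-3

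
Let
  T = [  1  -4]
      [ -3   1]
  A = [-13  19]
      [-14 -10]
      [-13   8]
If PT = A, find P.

P = [[-4, 3], [4, 6], [-1, 4]]

Right-multiplying both sides by T⁻¹ gives P = AT⁻¹.
det T = -11; the adjugate gives T⁻¹ = [[-1/11, -4/11], [-3/11, -1/11]].
P = AT⁻¹ = [[-13, 19], [-14, -10], [-13, 8]] · [[-1/11, -4/11], [-3/11, -1/11]] = [[-4, 3], [4, 6], [-1, 4]].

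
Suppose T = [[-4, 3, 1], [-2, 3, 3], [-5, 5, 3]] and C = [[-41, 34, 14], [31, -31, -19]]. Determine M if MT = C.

Since T sits to the right of M, M = CT⁻¹.
det T = 2; the adjugate gives T⁻¹ = [[-3, -2, 3], [-9/2, -7/2, 5], [5/2, 5/2, -3]].
M = CT⁻¹ = [[-41, 34, 14], [31, -31, -19]] · [[-3, -2, 3], [-9/2, -7/2, 5], [5/2, 5/2, -3]] = [[5, -2, 5], [-1, -1, -5]].

M = [[5, -2, 5], [-1, -1, -5]]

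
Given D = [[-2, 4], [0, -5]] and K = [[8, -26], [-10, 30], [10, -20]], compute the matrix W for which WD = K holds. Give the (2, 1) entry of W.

D is on the right of W, so right-multiply by D⁻¹: W = KD⁻¹.
D has determinant 10; D⁻¹ = [[-1/2, -2/5], [0, -1/5]].
W = KD⁻¹ = [[8, -26], [-10, 30], [10, -20]] · [[-1/2, -2/5], [0, -1/5]] = [[-4, 2], [5, -2], [-5, 0]].

5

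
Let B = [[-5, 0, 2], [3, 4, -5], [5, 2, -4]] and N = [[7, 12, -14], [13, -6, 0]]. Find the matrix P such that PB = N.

Since B sits to the right of P, P = NB⁻¹.
det B = 2; the adjugate gives B⁻¹ = [[-3, 2, -4], [-13/2, 5, -19/2], [-7, 5, -10]].
P = NB⁻¹ = [[7, 12, -14], [13, -6, 0]] · [[-3, 2, -4], [-13/2, 5, -19/2], [-7, 5, -10]] = [[-1, 4, -2], [0, -4, 5]].

P = [[-1, 4, -2], [0, -4, 5]]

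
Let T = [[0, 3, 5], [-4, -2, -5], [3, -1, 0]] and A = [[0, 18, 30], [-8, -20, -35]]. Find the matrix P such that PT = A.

Right-multiplying both sides by T⁻¹ gives P = AT⁻¹.
det T = 5, so T⁻¹ = [[-1, -1, -1], [-3, -3, -4], [2, 9/5, 12/5]].
P = AT⁻¹ = [[0, 18, 30], [-8, -20, -35]] · [[-1, -1, -1], [-3, -3, -4], [2, 9/5, 12/5]] = [[6, 0, 0], [-2, 5, 4]].

P = [[6, 0, 0], [-2, 5, 4]]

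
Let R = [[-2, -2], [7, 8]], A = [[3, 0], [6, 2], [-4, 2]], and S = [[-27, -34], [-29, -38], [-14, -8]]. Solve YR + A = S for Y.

YR = S − A = [[-30, -34], [-35, -40], [-10, -10]].
Right-multiplying both sides by R⁻¹ gives Y = (S − A)R⁻¹.
det R = -2; the adjugate gives R⁻¹ = [[-4, -1], [7/2, 1]].
Y = (S − A)R⁻¹ = [[1, -4], [0, -5], [5, 0]].

Y = [[1, -4], [0, -5], [5, 0]]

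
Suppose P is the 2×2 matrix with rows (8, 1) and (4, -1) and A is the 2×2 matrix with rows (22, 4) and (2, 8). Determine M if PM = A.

M = [[2, 1], [6, -4]]

Since P multiplies M on the left, M = P⁻¹A.
det P = -12; the adjugate gives P⁻¹ = [[1/12, 1/12], [1/3, -2/3]].
M = P⁻¹A = [[1/12, 1/12], [1/3, -2/3]] · [[22, 4], [2, 8]] = [[2, 1], [6, -4]].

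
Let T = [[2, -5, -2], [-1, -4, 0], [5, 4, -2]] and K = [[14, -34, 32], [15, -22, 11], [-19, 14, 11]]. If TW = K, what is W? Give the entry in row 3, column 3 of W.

-1

Since T multiplies W on the left, W = T⁻¹K.
T has determinant -6; T⁻¹ = [[-4/3, 3, 4/3], [1/3, -1, -1/3], [-8/3, 11/2, 13/6]].
W = T⁻¹K = [[-4/3, 3, 4/3], [1/3, -1, -1/3], [-8/3, 11/2, 13/6]] · [[14, -34, 32], [15, -22, 11], [-19, 14, 11]] = [[1, -2, 5], [-4, 6, -4], [4, 0, -1]].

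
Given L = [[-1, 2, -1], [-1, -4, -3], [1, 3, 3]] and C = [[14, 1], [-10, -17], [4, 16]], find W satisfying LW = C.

W = [[4, -5], [6, 1], [-6, 6]]

L is on the left of W, so left-multiply by L⁻¹: W = L⁻¹C.
det L = 2; the adjugate gives L⁻¹ = [[-3/2, -9/2, -5], [0, -1, -1], [1/2, 5/2, 3]].
W = L⁻¹C = [[-3/2, -9/2, -5], [0, -1, -1], [1/2, 5/2, 3]] · [[14, 1], [-10, -17], [4, 16]] = [[4, -5], [6, 1], [-6, 6]].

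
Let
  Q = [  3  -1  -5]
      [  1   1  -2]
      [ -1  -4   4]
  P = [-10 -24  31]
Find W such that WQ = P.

W = [[-1, -1, 6]]

Q is on the right of W, so right-multiply by Q⁻¹: W = PQ⁻¹.
det Q = 5, so Q⁻¹ = [[-4/5, 24/5, 7/5], [-2/5, 7/5, 1/5], [-3/5, 13/5, 4/5]].
W = PQ⁻¹ = [[-10, -24, 31]] · [[-4/5, 24/5, 7/5], [-2/5, 7/5, 1/5], [-3/5, 13/5, 4/5]] = [[-1, -1, 6]].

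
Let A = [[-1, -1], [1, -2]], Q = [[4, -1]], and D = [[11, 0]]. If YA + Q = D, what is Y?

YA = D − Q = [[7, 1]].
Right-multiplying both sides by A⁻¹ gives Y = (D − Q)A⁻¹.
det A = 3, so A⁻¹ = [[-2/3, 1/3], [-1/3, -1/3]].
Y = (D − Q)A⁻¹ = [[-5, 2]].

Y = [[-5, 2]]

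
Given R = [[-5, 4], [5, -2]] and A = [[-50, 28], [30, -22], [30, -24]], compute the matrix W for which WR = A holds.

R is on the right of W, so right-multiply by R⁻¹: W = AR⁻¹.
det R = -10; the adjugate gives R⁻¹ = [[1/5, 2/5], [1/2, 1/2]].
W = AR⁻¹ = [[-50, 28], [30, -22], [30, -24]] · [[1/5, 2/5], [1/2, 1/2]] = [[4, -6], [-5, 1], [-6, 0]].

W = [[4, -6], [-5, 1], [-6, 0]]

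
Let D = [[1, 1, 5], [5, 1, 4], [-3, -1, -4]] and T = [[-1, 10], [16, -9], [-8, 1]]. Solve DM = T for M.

M = [[4, -4], [0, -1], [-1, 3]]

Since D multiplies M on the left, M = D⁻¹T.
det D = -2, so D⁻¹ = [[0, 1/2, 1/2], [-4, -11/2, -21/2], [1, 1, 2]].
M = D⁻¹T = [[0, 1/2, 1/2], [-4, -11/2, -21/2], [1, 1, 2]] · [[-1, 10], [16, -9], [-8, 1]] = [[4, -4], [0, -1], [-1, 3]].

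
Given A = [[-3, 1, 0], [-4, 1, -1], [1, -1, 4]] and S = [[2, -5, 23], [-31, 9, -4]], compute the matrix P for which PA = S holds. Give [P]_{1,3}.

6

A is on the right of P, so right-multiply by A⁻¹: P = SA⁻¹.
A has determinant 6; A⁻¹ = [[1/2, -2/3, -1/6], [5/2, -2, -1/2], [1/2, -1/3, 1/6]].
P = SA⁻¹ = [[2, -5, 23], [-31, 9, -4]] · [[1/2, -2/3, -1/6], [5/2, -2, -1/2], [1/2, -1/3, 1/6]] = [[0, 1, 6], [5, 4, 0]].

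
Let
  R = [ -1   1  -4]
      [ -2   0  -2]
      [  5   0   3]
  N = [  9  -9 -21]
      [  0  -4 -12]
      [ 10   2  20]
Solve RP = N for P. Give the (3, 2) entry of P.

Left-multiplying both sides by R⁻¹ gives P = R⁻¹N.
det R = -4; the adjugate gives R⁻¹ = [[0, 3/4, 1/2], [1, -17/4, -3/2], [0, -5/4, -1/2]].
P = R⁻¹N = [[0, 3/4, 1/2], [1, -17/4, -3/2], [0, -5/4, -1/2]] · [[9, -9, -21], [0, -4, -12], [10, 2, 20]] = [[5, -2, 1], [-6, 5, 0], [-5, 4, 5]].

4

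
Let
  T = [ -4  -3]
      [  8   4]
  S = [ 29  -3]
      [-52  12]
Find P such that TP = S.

P = [[-5, 3], [-3, -3]]

Since T multiplies P on the left, P = T⁻¹S.
det T = 8, so T⁻¹ = [[1/2, 3/8], [-1, -1/2]].
P = T⁻¹S = [[1/2, 3/8], [-1, -1/2]] · [[29, -3], [-52, 12]] = [[-5, 3], [-3, -3]].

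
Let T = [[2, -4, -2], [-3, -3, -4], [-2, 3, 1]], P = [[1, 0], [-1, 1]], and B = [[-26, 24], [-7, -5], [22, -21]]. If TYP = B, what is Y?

Y = [[4, 4], [4, -5], [-3, 2]]

Left-multiply by T⁻¹ and right-multiply by P⁻¹: Y = T⁻¹BP⁻¹.
det T = 4, so T⁻¹ = [[9/4, -1/2, 5/2], [11/4, -1/2, 7/2], [-15/4, 1/2, -9/2]].
det P = 1, so P⁻¹ = [[1, 0], [1, 1]].
T⁻¹B = [[0, 4], [9, -5], [-5, 2]].
Y = (T⁻¹B)P⁻¹ = [[4, 4], [4, -5], [-3, 2]].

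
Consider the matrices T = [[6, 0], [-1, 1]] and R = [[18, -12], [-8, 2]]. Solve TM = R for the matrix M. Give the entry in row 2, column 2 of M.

T is on the left of M, so left-multiply by T⁻¹: M = T⁻¹R.
det T = 6; the adjugate gives T⁻¹ = [[1/6, 0], [1/6, 1]].
M = T⁻¹R = [[1/6, 0], [1/6, 1]] · [[18, -12], [-8, 2]] = [[3, -2], [-5, 0]].

0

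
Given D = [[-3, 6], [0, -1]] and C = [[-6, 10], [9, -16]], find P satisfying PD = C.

P = [[2, 2], [-3, -2]]

Right-multiplying both sides by D⁻¹ gives P = CD⁻¹.
D has determinant 3; D⁻¹ = [[-1/3, -2], [0, -1]].
P = CD⁻¹ = [[-6, 10], [9, -16]] · [[-1/3, -2], [0, -1]] = [[2, 2], [-3, -2]].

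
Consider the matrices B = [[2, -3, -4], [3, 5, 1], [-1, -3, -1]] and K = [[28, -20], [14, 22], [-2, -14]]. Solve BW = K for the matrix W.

W = [[6, 0], [0, 4], [-4, 2]]

B is on the left of W, so left-multiply by B⁻¹: W = B⁻¹K.
det B = 6, so B⁻¹ = [[-1/3, 3/2, 17/6], [1/3, -1, -7/3], [-2/3, 3/2, 19/6]].
W = B⁻¹K = [[-1/3, 3/2, 17/6], [1/3, -1, -7/3], [-2/3, 3/2, 19/6]] · [[28, -20], [14, 22], [-2, -14]] = [[6, 0], [0, 4], [-4, 2]].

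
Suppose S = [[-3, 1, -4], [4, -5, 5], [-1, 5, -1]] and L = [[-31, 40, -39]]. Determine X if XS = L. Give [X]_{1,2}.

-3

S is on the right of X, so right-multiply by S⁻¹: X = LS⁻¹.
S has determinant -1; S⁻¹ = [[20, 19, 15], [1, 1, 1], [-15, -14, -11]].
X = LS⁻¹ = [[-31, 40, -39]] · [[20, 19, 15], [1, 1, 1], [-15, -14, -11]] = [[5, -3, 4]].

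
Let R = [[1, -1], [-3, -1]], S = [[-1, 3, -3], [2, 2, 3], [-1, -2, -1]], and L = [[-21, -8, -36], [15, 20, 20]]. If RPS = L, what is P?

P = [[1, -3, 2], [-3, 4, -1]]

Left-multiply by R⁻¹ and right-multiply by S⁻¹: P = R⁻¹LS⁻¹.
R has determinant -4; R⁻¹ = [[1/4, -1/4], [-3/4, -1/4]].
S has determinant -1; S⁻¹ = [[-4, -9, -15], [1, 2, 3], [2, 5, 8]].
R⁻¹L = [[-9, -7, -14], [12, 1, 22]].
P = (R⁻¹L)S⁻¹ = [[1, -3, 2], [-3, 4, -1]].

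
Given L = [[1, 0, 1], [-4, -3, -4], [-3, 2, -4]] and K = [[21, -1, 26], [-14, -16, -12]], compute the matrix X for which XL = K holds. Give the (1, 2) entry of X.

Since L sits to the right of X, X = KL⁻¹.
L has determinant 3; L⁻¹ = [[20/3, 2/3, 1], [-4/3, -1/3, 0], [-17/3, -2/3, -1]].
X = KL⁻¹ = [[21, -1, 26], [-14, -16, -12]] · [[20/3, 2/3, 1], [-4/3, -1/3, 0], [-17/3, -2/3, -1]] = [[-6, -3, -5], [-4, 4, -2]].

-3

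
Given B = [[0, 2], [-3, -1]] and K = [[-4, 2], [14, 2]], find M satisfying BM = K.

B is on the left of M, so left-multiply by B⁻¹: M = B⁻¹K.
det B = 6, so B⁻¹ = [[-1/6, -1/3], [1/2, 0]].
M = B⁻¹K = [[-1/6, -1/3], [1/2, 0]] · [[-4, 2], [14, 2]] = [[-4, -1], [-2, 1]].

M = [[-4, -1], [-2, 1]]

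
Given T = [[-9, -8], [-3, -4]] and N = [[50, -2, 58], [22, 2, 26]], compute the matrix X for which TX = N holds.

Left-multiplying both sides by T⁻¹ gives X = T⁻¹N.
det T = 12; the adjugate gives T⁻¹ = [[-1/3, 2/3], [1/4, -3/4]].
X = T⁻¹N = [[-1/3, 2/3], [1/4, -3/4]] · [[50, -2, 58], [22, 2, 26]] = [[-2, 2, -2], [-4, -2, -5]].

X = [[-2, 2, -2], [-4, -2, -5]]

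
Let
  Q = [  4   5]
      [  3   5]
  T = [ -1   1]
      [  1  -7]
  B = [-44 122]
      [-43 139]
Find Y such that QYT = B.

Y = [[4, 3], [3, -5]]

Isolating Y: multiply by Q⁻¹ from the left and T⁻¹ from the right, so Y = Q⁻¹BT⁻¹.
Q has determinant 5; Q⁻¹ = [[1, -1], [-3/5, 4/5]].
det T = 6, so T⁻¹ = [[-7/6, -1/6], [-1/6, -1/6]].
Q⁻¹B = [[-1, -17], [-8, 38]].
Y = (Q⁻¹B)T⁻¹ = [[4, 3], [3, -5]].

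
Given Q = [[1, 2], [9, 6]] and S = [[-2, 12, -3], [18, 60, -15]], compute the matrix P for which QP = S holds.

Since Q multiplies P on the left, P = Q⁻¹S.
det Q = -12, so Q⁻¹ = [[-1/2, 1/6], [3/4, -1/12]].
P = Q⁻¹S = [[-1/2, 1/6], [3/4, -1/12]] · [[-2, 12, -3], [18, 60, -15]] = [[4, 4, -1], [-3, 4, -1]].

P = [[4, 4, -1], [-3, 4, -1]]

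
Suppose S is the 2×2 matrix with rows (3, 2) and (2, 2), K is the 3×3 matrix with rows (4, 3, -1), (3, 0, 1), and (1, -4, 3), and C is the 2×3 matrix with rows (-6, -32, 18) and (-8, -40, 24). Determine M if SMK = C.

M = S⁻¹CK⁻¹ (apply S⁻¹ on the left and K⁻¹ on the right).
S has determinant 2; S⁻¹ = [[1, -1], [-1, 3/2]].
det K = 4, so K⁻¹ = [[1, -5/4, 3/4], [-2, 13/4, -7/4], [-3, 19/4, -9/4]].
S⁻¹C = [[2, 8, -6], [-6, -28, 18]].
M = (S⁻¹C)K⁻¹ = [[4, -5, 1], [-4, 2, 4]].

M = [[4, -5, 1], [-4, 2, 4]]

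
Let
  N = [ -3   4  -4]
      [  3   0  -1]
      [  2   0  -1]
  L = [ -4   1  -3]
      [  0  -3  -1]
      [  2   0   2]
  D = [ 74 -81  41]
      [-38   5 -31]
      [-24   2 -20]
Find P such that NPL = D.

P = N⁻¹DL⁻¹ (apply N⁻¹ on the left and L⁻¹ on the right).
det N = 4; the adjugate gives N⁻¹ = [[0, 1, -1], [1/4, 11/4, -15/4], [0, 2, -3]].
L has determinant 4; L⁻¹ = [[-3/2, -1/2, -5/2], [-1/2, -1/2, -1], [3/2, 1/2, 3]].
N⁻¹D = [[-14, 3, -11], [4, -14, 0], [-4, 4, -2]].
P = (N⁻¹D)L⁻¹ = [[3, 0, -1], [1, 5, 4], [1, -1, 0]].

P = [[3, 0, -1], [1, 5, 4], [1, -1, 0]]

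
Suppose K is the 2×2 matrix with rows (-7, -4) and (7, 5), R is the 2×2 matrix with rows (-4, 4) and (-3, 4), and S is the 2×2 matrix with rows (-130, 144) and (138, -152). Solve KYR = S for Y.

Y = [[-2, -2], [-2, 0]]

Left-multiply by K⁻¹ and right-multiply by R⁻¹: Y = K⁻¹SR⁻¹.
K has determinant -7; K⁻¹ = [[-5/7, -4/7], [1, 1]].
det R = -4; the adjugate gives R⁻¹ = [[-1, 1], [-3/4, 1]].
K⁻¹S = [[14, -16], [8, -8]].
Y = (K⁻¹S)R⁻¹ = [[-2, -2], [-2, 0]].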